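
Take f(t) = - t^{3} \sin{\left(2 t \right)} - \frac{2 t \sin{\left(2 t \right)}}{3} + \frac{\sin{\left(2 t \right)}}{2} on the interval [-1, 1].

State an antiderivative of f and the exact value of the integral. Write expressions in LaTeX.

Antiderivative: F(t) = \frac{t^{3} \cos{\left(2 t \right)}}{2} - \frac{3 t^{2} \sin{\left(2 t \right)}}{4} - \frac{5 t \cos{\left(2 t \right)}}{12} + \frac{5 \sin{\left(2 t \right)}}{24} - \frac{\cos{\left(2 t \right)}}{4}; value = - \frac{13 \sin{\left(2 \right)}}{12} + \frac{\cos{\left(2 \right)}}{6}

Integrate term by term and add the pieces.
F(t) = \frac{t^{3} \cos{\left(2 t \right)}}{2} - \frac{3 t^{2} \sin{\left(2 t \right)}}{4} - \frac{5 t \cos{\left(2 t \right)}}{12} + \frac{5 \sin{\left(2 t \right)}}{24} - \frac{\cos{\left(2 t \right)}}{4} is an antiderivative of f.
Check: d/dt[\frac{t^{3} \cos{\left(2 t \right)}}{2} - \frac{3 t^{2} \sin{\left(2 t \right)}}{4} - \frac{5 t \cos{\left(2 t \right)}}{12} + \frac{5 \sin{\left(2 t \right)}}{24} - \frac{\cos{\left(2 t \right)}}{4}] = - t^{3} \sin{\left(2 t \right)} - \frac{2 t \sin{\left(2 t \right)}}{3} + \frac{\sin{\left(2 t \right)}}{2} = f(t).
F(1) = - \frac{13 \sin{\left(2 \right)}}{24} - \frac{\cos{\left(2 \right)}}{6}; F(-1) = - \frac{\cos{\left(2 \right)}}{3} + \frac{13 \sin{\left(2 \right)}}{24}.
Integral = F(1) - F(-1) = - \frac{13 \sin{\left(2 \right)}}{12} + \frac{\cos{\left(2 \right)}}{6}.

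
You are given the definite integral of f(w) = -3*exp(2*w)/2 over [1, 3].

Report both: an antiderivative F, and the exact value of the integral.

Any candidate F(w) must reproduce f(w) exactly when differentiated.
F(w) = -3*exp(2*w)/4 is an antiderivative of f.
Check: d/dw[-3*exp(2*w)/4] = -3*exp(2*w)/2 = f(w).
F(3) = -3*exp(6)/4; F(1) = -3*exp(2)/4.
Integral = F(3) - F(1) = -3*exp(6)/4 + 3*exp(2)/4.

Antiderivative: F(w) = -3*exp(2*w)/4; value = -3*exp(6)/4 + 3*exp(2)/4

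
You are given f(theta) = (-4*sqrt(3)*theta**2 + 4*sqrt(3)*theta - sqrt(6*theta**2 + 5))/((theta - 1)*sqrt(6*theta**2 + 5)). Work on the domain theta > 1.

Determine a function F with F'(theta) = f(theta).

A first test for any F(theta): its theta-derivative must equal f(theta) identically.
Check: d/dtheta[-(2*sqrt(3)*sqrt(6*theta**2 + 5) + 3*log(theta - 1))/3] = (-4*sqrt(3)*theta**2 + 4*sqrt(3)*theta - sqrt(6*theta**2 + 5))/(theta*sqrt(6*theta**2 + 5) - sqrt(6*theta**2 + 5)), which equals f(theta).

An antiderivative is F(theta) = -(2*sqrt(3)*sqrt(6*theta**2 + 5) + 3*log(theta - 1))/3.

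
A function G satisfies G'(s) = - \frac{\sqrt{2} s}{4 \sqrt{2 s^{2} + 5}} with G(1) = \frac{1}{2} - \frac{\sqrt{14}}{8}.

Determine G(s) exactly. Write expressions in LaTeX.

G(s) = \frac{\sqrt{2} \left(- \sqrt{2 s^{2} + 5} + 2 \sqrt{2}\right)}{8}

G'(s) matches the chain-rule pattern g'(h)*h' with inner function h(s) = s^{2} + \frac{5}{2}; substituting u = h(s) collapses the integral.
A general antiderivative is - \frac{\sqrt{s^{2} + \frac{5}{2}}}{4} + C.
The condition gives C = \frac{1}{2} - \frac{\sqrt{14}}{8} - (- \frac{\sqrt{14}}{8}) = \frac{1}{2}.
So G(s) = \frac{\sqrt{2} \left(- \sqrt{2 s^{2} + 5} + 2 \sqrt{2}\right)}{8}.
Check: d/ds[\frac{\sqrt{2} \left(- \sqrt{2 s^{2} + 5} + 2 \sqrt{2}\right)}{8}] = - \frac{\sqrt{2} s}{4 \sqrt{2 s^{2} + 5}} = G'(s).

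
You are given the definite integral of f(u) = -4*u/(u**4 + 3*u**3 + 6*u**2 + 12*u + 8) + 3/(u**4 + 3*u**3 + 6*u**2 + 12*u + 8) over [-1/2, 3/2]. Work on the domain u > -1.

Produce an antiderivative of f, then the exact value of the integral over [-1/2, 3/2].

Antiderivative: F(u) = -(-112*log(u + 1) + 110*log(u + 2) + log(u**2 + 4) + 54*atan(u/2))/80; value = -11*log(7/2)/8 - 27*atan(3/4)/40 - 27*atan(1/4)/40 - log(25/4)/80 + log(17/4)/80 + 11*log(3/2)/8 + 7*log(2)/5 + 7*log(5/2)/5

The denominator factors as (u + 1)*(u + 2)*(u**2 + 4); partial fractions split f into directly integrable pieces: -(u + 54)/(40*(u**2 + 4)) - 11/(8*(u + 2)) + 7/(5*(u + 1)).
F(u) = -(-112*log(u + 1) + 110*log(u + 2) + log(u**2 + 4) + 54*atan(u/2))/80 is an antiderivative of f.
Check: d/du[-(-112*log(u + 1) + 110*log(u + 2) + log(u**2 + 4) + 54*atan(u/2))/80] = (3 - 4*u)/(u**4 + 3*u**3 + 6*u**2 + 12*u + 8), which equals f(u).
F(3/2) = -11*log(7/2)/8 - 27*atan(3/4)/40 - log(25/4)/80 + 7*log(5/2)/5; F(-1/2) = -7*log(2)/5 - 11*log(3/2)/8 - log(17/4)/80 + 27*atan(1/4)/40.
Integral = F(3/2) - F(-1/2) = -11*log(7/2)/8 - 27*atan(3/4)/40 - 27*atan(1/4)/40 - log(25/4)/80 + log(17/4)/80 + 11*log(3/2)/8 + 7*log(2)/5 + 7*log(5/2)/5.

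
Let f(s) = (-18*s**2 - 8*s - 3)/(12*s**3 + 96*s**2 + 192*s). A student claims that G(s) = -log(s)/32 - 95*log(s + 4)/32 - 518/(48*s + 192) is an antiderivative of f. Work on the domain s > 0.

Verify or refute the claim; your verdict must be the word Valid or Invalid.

d/ds[G] = (-18*s**2 - 8*s - 3)/(6*s**3 + 48*s**2 + 96*s)
d/ds[G] - f(s) = (-18*s**2 - 8*s - 3)/(12*s**3 + 96*s**2 + 192*s) != 0.

Invalid: d/ds[G] - f = (-18*s**2 - 8*s - 3)/(12*s**3 + 96*s**2 + 192*s), which is not 0.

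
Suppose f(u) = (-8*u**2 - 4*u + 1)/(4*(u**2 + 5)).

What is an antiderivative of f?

An antiderivative is F(u) = (-40*u - 10*log(u**2 + 5) + 41*sqrt(5)*atan(sqrt(5)*u/5))/20.

An antiderivative F(u) passes only if d/du[F] lands on f(u) exactly.
Check: d/du[(-40*u - 10*log(u**2 + 5) + 41*sqrt(5)*atan(sqrt(5)*u/5))/20] = (-8*u**2 - 4*u + 1)/(4*u**2 + 20), which equals f(u).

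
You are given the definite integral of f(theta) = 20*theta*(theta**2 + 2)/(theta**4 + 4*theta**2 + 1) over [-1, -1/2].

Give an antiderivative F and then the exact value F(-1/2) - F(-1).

Antiderivative: F(theta) = 5*log(theta**4 + 4*theta**2 + 1); value = -5*log(6) + 5*log(33/16)

f matches the chain-rule pattern g'(h)*h' with inner function h(theta) = theta**4 + 4*theta**2 + 1; substituting u = h(theta) collapses the integral.
F(theta) = 5*log(theta**4 + 4*theta**2 + 1) is an antiderivative of f.
Check: d/dtheta[5*log(theta**4 + 4*theta**2 + 1)] = (20*theta**3 + 40*theta)/(theta**4 + 4*theta**2 + 1), which equals f(theta).
F(-1/2) = 5*log(33/16); F(-1) = 5*log(6).
Integral = F(-1/2) - F(-1) = -5*log(6) + 5*log(33/16).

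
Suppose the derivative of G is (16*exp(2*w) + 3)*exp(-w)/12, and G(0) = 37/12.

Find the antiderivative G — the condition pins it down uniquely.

A first test for any G(w): its w-derivative must equal the given G'(w).
A general antiderivative is 4*exp(w)/3 - exp(-w)/4 + C.
The condition gives C = 37/12 - (13/12) = 2.
So G(w) = (16*exp(2*w) + 24*exp(w) - 3)*exp(-w)/12.
Check: d/dw[(16*exp(2*w) + 24*exp(w) - 3)*exp(-w)/12] = (16*exp(2*w) + 3)*exp(-w)/12 = G'(w).

G(w) = (16*exp(2*w) + 24*exp(w) - 3)*exp(-w)/12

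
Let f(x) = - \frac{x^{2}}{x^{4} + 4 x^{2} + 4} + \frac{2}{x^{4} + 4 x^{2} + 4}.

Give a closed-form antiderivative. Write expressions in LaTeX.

f has the shape u'v + uv' for u = x and v = \frac{1}{x^{2} + 2} — it is the derivative of the product u*v.
Check: d/dx[\frac{x}{x^{2} + 2}] = \frac{2 - x^{2}}{x^{4} + 4 x^{2} + 4}, which equals f(x).

An antiderivative is F(x) = \frac{x}{x^{2} + 2}.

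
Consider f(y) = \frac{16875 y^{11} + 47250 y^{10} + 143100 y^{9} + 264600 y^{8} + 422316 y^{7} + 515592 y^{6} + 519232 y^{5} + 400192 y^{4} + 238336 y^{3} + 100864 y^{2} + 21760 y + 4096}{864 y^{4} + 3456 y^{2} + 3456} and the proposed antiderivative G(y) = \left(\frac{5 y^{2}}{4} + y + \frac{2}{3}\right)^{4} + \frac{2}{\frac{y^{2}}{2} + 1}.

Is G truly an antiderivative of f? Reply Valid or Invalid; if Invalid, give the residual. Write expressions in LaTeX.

d/dy[G] = \frac{16875 y^{11} + 47250 y^{10} + 143100 y^{9} + 264600 y^{8} + 422316 y^{7} + 515592 y^{6} + 519232 y^{5} + 400192 y^{4} + 238336 y^{3} + 100864 y^{2} + 21760 y + 4096}{864 y^{4} + 3456 y^{2} + 3456}
This equals f(y) exactly, so the claim holds.

Valid - the claim checks out under differentiation.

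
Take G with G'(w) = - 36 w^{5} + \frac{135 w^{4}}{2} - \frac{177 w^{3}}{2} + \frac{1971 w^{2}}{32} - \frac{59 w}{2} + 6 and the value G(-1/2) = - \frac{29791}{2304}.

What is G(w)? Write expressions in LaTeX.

G'(w) matches the chain-rule pattern g'(h)*h' with inner function h(w) = - 2 w^{2} + \frac{3 w}{2} - \frac{4}{3}; substituting u = h(w) collapses the integral.
A general antiderivative is \frac{3 \left(- 2 w^{2} + \frac{3 w}{2} - \frac{4}{3}\right)^{3}}{4} + C.
The condition gives C = - \frac{29791}{2304} - (- \frac{29791}{2304}) = 0.
So G(w) = - 6 w^{6} + \frac{27 w^{5}}{2} - \frac{177 w^{4}}{8} + \frac{657 w^{3}}{32} - \frac{59 w^{2}}{4} + 6 w - \frac{16}{9}.
Check: d/dw[- 6 w^{6} + \frac{27 w^{5}}{2} - \frac{177 w^{4}}{8} + \frac{657 w^{3}}{32} - \frac{59 w^{2}}{4} + 6 w - \frac{16}{9}] = - 36 w^{5} + \frac{135 w^{4}}{2} - \frac{177 w^{3}}{2} + \frac{1971 w^{2}}{32} - \frac{59 w}{2} + 6 = G'(w).

G(w) = - 6 w^{6} + \frac{27 w^{5}}{2} - \frac{177 w^{4}}{8} + \frac{657 w^{3}}{32} - \frac{59 w^{2}}{4} + 6 w - \frac{16}{9}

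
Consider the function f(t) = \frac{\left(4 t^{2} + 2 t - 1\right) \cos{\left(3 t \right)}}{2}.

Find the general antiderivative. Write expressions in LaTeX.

Since d/dt undoes antidifferentiation here, F'(t) = f(t) is required of F(t).
Check: d/dt[\frac{36 t^{2} \sin{\left(3 t \right)} + 18 t \sin{\left(3 t \right)} + 24 t \cos{\left(3 t \right)} - 17 \sin{\left(3 t \right)} + 6 \cos{\left(3 t \right)}}{54}] = 2 t^{2} \cos{\left(3 t \right)} + t \cos{\left(3 t \right)} - \frac{\cos{\left(3 t \right)}}{2}, which equals f(t).

F(t) = \frac{36 t^{2} \sin{\left(3 t \right)} + 18 t \sin{\left(3 t \right)} + 24 t \cos{\left(3 t \right)} - 17 \sin{\left(3 t \right)} + 6 \cos{\left(3 t \right)}}{54} + C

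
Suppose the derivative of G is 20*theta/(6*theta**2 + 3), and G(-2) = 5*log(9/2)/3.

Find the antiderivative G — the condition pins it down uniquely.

The substitution u = theta**2 + 1/2 works: G'(theta) is exactly (dG/du)*(du/dtheta) for that inner function.
A general antiderivative is 5*log(theta**2 + 1/2)/3 + C.
The condition gives C = 5*log(9/2)/3 - (5*log(9/2)/3) = 0.
So G(theta) = 5*log(theta**2 + 1/2)/3.
Check: d/dtheta[5*log(theta**2 + 1/2)/3] = 20*theta/(6*theta**2 + 3) = G'(theta).

G(theta) = 5*log(theta**2 + 1/2)/3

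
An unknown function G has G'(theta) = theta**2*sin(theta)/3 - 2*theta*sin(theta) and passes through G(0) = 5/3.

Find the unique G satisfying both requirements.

Integrate term by term and add the pieces.
A general antiderivative is -theta**2*cos(theta)/3 + 2*theta*sin(theta)/3 + 2*theta*cos(theta) - 2*sin(theta) + 2*cos(theta)/3 + C.
The condition gives C = 5/3 - (2/3) = 1.
So G(theta) = -theta**2*cos(theta)/3 + 2*theta*sin(theta)/3 + 2*theta*cos(theta) - 2*sin(theta) + 2*cos(theta)/3 + 1.
Check: d/dtheta[-theta**2*cos(theta)/3 + 2*theta*sin(theta)/3 + 2*theta*cos(theta) - 2*sin(theta) + 2*cos(theta)/3 + 1] = theta**2*sin(theta)/3 - 2*theta*sin(theta) = G'(theta).

G(theta) = -theta**2*cos(theta)/3 + 2*theta*sin(theta)/3 + 2*theta*cos(theta) - 2*sin(theta) + 2*cos(theta)/3 + 1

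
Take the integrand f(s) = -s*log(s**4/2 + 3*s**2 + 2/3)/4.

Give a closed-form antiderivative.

An antiderivative is F(s) = -s**2*log(s**4/2 + 3*s**2 + 2/3)/8 + s**2/4 - 3*log(s**2 - sqrt(69)/3 + 3)/8 + sqrt(69)*log(s**2 - sqrt(69)/3 + 3)/24 - 3*log(s**2 + sqrt(69)/3 + 3)/8 - sqrt(69)*log(s**2 + sqrt(69)/3 + 3)/24.

Recover f(s) by differentiating a candidate F(s); any mismatch rules it out.
Check: d/ds[-s**2*log(s**4/2 + 3*s**2 + 2/3)/8 + s**2/4 - 3*log(s**2 - sqrt(69)/3 + 3)/8 + sqrt(69)*log(s**2 - sqrt(69)/3 + 3)/24 - 3*log(s**2 + sqrt(69)/3 + 3)/8 - sqrt(69)*log(s**2 + sqrt(69)/3 + 3)/24] = -s*log(s**4/2 + 3*s**2 + 2/3)/4 = f(s).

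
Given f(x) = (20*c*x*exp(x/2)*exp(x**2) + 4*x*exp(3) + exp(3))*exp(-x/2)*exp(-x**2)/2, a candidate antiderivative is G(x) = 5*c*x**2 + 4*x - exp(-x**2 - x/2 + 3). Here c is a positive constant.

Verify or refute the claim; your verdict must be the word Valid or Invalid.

Invalid: d/dx[G] - f = 4, which is not 0.

d/dx[G] = (20*c*x*exp(-3)*exp(x/2)*exp(x**2) + 4*x + 8*exp(-3)*exp(x/2)*exp(x**2) + 1)*exp(3)*exp(-x/2)*exp(-x**2)/2
d/dx[G] - f(x) = 4 != 0.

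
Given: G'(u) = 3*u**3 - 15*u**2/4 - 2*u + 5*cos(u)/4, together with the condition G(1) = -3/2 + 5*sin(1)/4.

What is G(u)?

The integrand splits into summands that can be handled one at a time.
A general antiderivative is 3*u**4/4 - 5*u**3/4 - u**2 + 5*sin(u)/4 - 1 + C.
The condition gives C = -3/2 + 5*sin(1)/4 - (-5/2 + 5*sin(1)/4) = 1.
So G(u) = (3*u**4 - 5*u**3 - 4*u**2 + 5*sin(u))/4.
Check: d/du[(3*u**4 - 5*u**3 - 4*u**2 + 5*sin(u))/4] = 3*u**3 - 15*u**2/4 - 2*u + 5*cos(u)/4 = G'(u).

G(u) = (3*u**4 - 5*u**3 - 4*u**2 + 5*sin(u))/4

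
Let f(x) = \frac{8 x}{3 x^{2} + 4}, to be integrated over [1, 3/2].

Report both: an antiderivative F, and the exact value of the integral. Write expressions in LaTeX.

f matches the chain-rule pattern g'(h)*h' with inner function h(x) = 3 x^{2} + 4; substituting u = h(x) collapses the integral.
F(x) = \frac{4 \log{\left(3 x^{2} + 4 \right)}}{3} is an antiderivative of f.
Check: d/dx[\frac{4 \log{\left(3 x^{2} + 4 \right)}}{3}] = \frac{8 x}{3 x^{2} + 4} = f(x).
F(3/2) = \frac{4 \log{\left(\frac{43}{4} \right)}}{3}; F(1) = \frac{4 \log{\left(7 \right)}}{3}.
Integral = F(3/2) - F(1) = - \frac{4 \log{\left(7 \right)}}{3} + \frac{4 \log{\left(\frac{43}{4} \right)}}{3}.

Antiderivative: F(x) = \frac{4 \log{\left(3 x^{2} + 4 \right)}}{3}; value = - \frac{4 \log{\left(7 \right)}}{3} + \frac{4 \log{\left(\frac{43}{4} \right)}}{3}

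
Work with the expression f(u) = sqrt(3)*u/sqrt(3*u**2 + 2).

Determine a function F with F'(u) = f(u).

f matches the chain-rule pattern g'(h)*h' with inner function h(u) = u**2 + 2/3; substituting w = h(u) collapses the integral.
Check: d/du[sqrt(u**2 + 2/3)] = sqrt(3)*u/sqrt(3*u**2 + 2) = f(u).

An antiderivative is F(u) = sqrt(u**2 + 2/3).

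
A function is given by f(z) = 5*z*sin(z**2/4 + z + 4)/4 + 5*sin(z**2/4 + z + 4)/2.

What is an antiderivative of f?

An antiderivative is F(z) = -5*cos(z**2/4 + z + 4)/2.

f matches the chain-rule pattern g'(h)*h' with inner function h(z) = z**2/4 + z + 4; substituting u = h(z) collapses the integral.
Check: d/dz[-5*cos(z**2/4 + z + 4)/2] = 5*z*sin(z**2/4 + z + 4)/4 + 5*sin(z**2/4 + z + 4)/2 = f(z).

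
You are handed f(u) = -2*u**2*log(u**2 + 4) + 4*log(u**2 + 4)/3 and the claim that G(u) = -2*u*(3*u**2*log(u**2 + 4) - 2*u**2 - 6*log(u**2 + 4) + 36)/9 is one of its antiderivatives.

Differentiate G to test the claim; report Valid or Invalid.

d/du[G] = (-6*u**4*log(u**2 + 4) - 20*u**2*log(u**2 + 4) + 16*log(u**2 + 4) - 96)/(3*u**2 + 12)
d/du[G] - f(u) = -32/(u**2 + 4) != 0.

Invalid: d/du[G] - f = -32/(u**2 + 4), which is not 0.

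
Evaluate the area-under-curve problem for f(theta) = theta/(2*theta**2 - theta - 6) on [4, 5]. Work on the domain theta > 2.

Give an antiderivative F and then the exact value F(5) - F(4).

The denominator factors as (theta - 2)*(2*theta + 3); partial fractions split f into directly integrable pieces: 3/(7*(2*theta + 3)) + 2/(7*(theta - 2)).
F(theta) = 2*log(theta - 2)/7 + 3*log(theta + 3/2)/14 is an antiderivative of f.
Check: d/dtheta[2*log(theta - 2)/7 + 3*log(theta + 3/2)/14] = theta/(2*theta**2 - theta - 6) = f(theta).
F(5) = 2*log(3)/7 + 3*log(13/2)/14; F(4) = 2*log(2)/7 + 3*log(11/2)/14.
Integral = F(5) - F(4) = -3*log(11/2)/14 - 2*log(2)/7 + 2*log(3)/7 + 3*log(13/2)/14.

Antiderivative: F(theta) = 2*log(theta - 2)/7 + 3*log(theta + 3/2)/14; value = -3*log(11/2)/14 - 2*log(2)/7 + 2*log(3)/7 + 3*log(13/2)/14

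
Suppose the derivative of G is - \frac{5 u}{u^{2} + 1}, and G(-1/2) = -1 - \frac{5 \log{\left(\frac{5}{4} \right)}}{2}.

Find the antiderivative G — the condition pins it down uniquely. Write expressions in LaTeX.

G(u) = - \frac{5 \log{\left(u^{2} + 1 \right)} + 2}{2}

G'(u) matches the chain-rule pattern g'(h)*h' with inner function h(u) = u^{2} + 1; substituting w = h(u) collapses the integral.
A general antiderivative is - \frac{5 \log{\left(u^{2} + 1 \right)}}{2} + C.
The condition gives C = -1 - \frac{5 \log{\left(\frac{5}{4} \right)}}{2} - (- \frac{5 \log{\left(\frac{5}{4} \right)}}{2}) = -1.
So G(u) = - \frac{5 \log{\left(u^{2} + 1 \right)} + 2}{2}.
Check: d/du[- \frac{5 \log{\left(u^{2} + 1 \right)} + 2}{2}] = - \frac{5 u}{u^{2} + 1} = G'(u).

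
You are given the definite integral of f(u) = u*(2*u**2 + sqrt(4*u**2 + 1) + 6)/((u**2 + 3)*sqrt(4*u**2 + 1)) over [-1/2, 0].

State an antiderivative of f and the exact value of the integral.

Antiderivative: F(u) = sqrt(4*u**2 + 1)/2 + log(u**2 + 3)/2; value = -sqrt(2)/2 - log(13/4)/2 + 1/2 + log(3)/2

An antiderivative F(u) passes only if d/du[F] lands on f(u) exactly.
F(u) = sqrt(4*u**2 + 1)/2 + log(u**2 + 3)/2 is an antiderivative of f.
Check: d/du[sqrt(4*u**2 + 1)/2 + log(u**2 + 3)/2] = (2*u**3 + u*sqrt(4*u**2 + 1) + 6*u)/(u**2*sqrt(4*u**2 + 1) + 3*sqrt(4*u**2 + 1)), which equals f(u).
F(0) = 1/2 + log(3)/2; F(-1/2) = log(13/4)/2 + sqrt(2)/2.
Integral = F(0) - F(-1/2) = -sqrt(2)/2 - log(13/4)/2 + 1/2 + log(3)/2.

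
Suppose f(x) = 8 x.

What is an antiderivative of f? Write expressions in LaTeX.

An antiderivative F(x) passes only if d/dx[F] lands on f(x) exactly.
Check: d/dx[4 x^{2}] = 8 x = f(x).

An antiderivative is F(x) = 4 x^{2}.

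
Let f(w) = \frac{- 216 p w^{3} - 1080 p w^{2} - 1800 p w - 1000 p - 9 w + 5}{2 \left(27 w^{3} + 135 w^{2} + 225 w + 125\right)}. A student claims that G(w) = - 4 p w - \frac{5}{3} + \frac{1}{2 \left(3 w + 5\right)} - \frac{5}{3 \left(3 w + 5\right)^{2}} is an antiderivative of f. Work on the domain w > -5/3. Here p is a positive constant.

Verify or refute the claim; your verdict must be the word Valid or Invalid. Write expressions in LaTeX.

Valid - the claim checks out under differentiation.

d/dw[G] = \frac{- 216 p w^{3} - 1080 p w^{2} - 1800 p w - 1000 p - 9 w + 5}{54 w^{3} + 270 w^{2} + 450 w + 250}
This equals f(w) exactly, so the claim holds.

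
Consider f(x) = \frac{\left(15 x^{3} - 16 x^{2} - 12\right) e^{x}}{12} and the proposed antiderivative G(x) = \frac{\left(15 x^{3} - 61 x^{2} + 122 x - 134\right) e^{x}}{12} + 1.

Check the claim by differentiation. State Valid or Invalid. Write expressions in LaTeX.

d/dx[G] = \frac{5 x^{3} e^{x}}{4} - \frac{4 x^{2} e^{x}}{3} - e^{x}
This equals f(x) exactly, so the claim holds.

Valid - the claim checks out under differentiation.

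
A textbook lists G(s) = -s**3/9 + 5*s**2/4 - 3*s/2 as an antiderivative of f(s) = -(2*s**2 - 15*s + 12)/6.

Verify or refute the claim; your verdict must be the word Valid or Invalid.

Invalid: d/ds[G] - f = 1/2, which is not 0.

d/ds[G] = -s**2/3 + 5*s/2 - 3/2
d/ds[G] - f(s) = 1/2 != 0.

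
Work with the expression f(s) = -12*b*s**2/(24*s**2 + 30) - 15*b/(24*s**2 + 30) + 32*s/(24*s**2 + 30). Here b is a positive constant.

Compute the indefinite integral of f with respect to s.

The integrand splits into summands that can be handled one at a time.
Check: d/ds[-b*s/2 + 2*log(2*s**2 + 5/2)/3] = (-12*b*s**2 - 15*b + 32*s)/(24*s**2 + 30), which equals f(s).

F(s) = -b*s/2 + 2*log(2*s**2 + 5/2)/3 + C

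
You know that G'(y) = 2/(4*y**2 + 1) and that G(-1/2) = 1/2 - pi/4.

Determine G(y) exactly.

A candidate passes only if d/dy[G] lands on the given G'(y) exactly.
A general antiderivative is atan(2*y) + C.
The condition gives C = 1/2 - pi/4 - (-pi/4) = 1/2.
So G(y) = (2*atan(2*y) + 1)/2.
Check: d/dy[(2*atan(2*y) + 1)/2] = 2/(4*y**2 + 1) = G'(y).

G(y) = (2*atan(2*y) + 1)/2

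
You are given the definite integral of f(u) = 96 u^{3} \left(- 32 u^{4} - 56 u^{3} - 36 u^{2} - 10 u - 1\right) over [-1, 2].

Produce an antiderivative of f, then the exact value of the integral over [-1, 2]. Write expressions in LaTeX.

The substitution w = - 4 u^{2} - 2 u works: f is exactly (dF/dw)*(dw/du) for that inner function.
F(u) = - 384 u^{8} - 768 u^{7} - 576 u^{6} - 192 u^{5} - 24 u^{4} is an antiderivative of f.
Check: d/du[- 384 u^{8} - 768 u^{7} - 576 u^{6} - 192 u^{5} - 24 u^{4}] = - 3072 u^{7} - 5376 u^{6} - 3456 u^{5} - 960 u^{4} - 96 u^{3}, which equals f(u).
F(2) = -240000; F(-1) = -24.
Integral = F(2) - F(-1) = -239976.

Antiderivative: F(u) = - 384 u^{8} - 768 u^{7} - 576 u^{6} - 192 u^{5} - 24 u^{4}; value = -239976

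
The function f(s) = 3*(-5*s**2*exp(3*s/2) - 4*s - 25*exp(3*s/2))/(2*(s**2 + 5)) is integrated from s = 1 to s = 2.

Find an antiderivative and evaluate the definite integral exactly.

Recover f(s) by differentiating a candidate F(s); any mismatch rules it out.
F(s) = -5*exp(3*s/2) - 3*log(s**2/2 + 5/2) is an antiderivative of f.
Check: d/ds[-5*exp(3*s/2) - 3*log(s**2/2 + 5/2)] = (-15*s**2*exp(3*s/2) - 12*s - 75*exp(3*s/2))/(2*s**2 + 10), which equals f(s).
F(2) = -5*exp(3) - 3*log(9/2); F(1) = -5*exp(3/2) - 3*log(3).
Integral = F(2) - F(1) = -5*exp(3) - 3*log(9/2) + 3*log(3) + 5*exp(3/2).

Antiderivative: F(s) = -5*exp(3*s/2) - 3*log(s**2/2 + 5/2); value = -5*exp(3) - 3*log(9/2) + 3*log(3) + 5*exp(3/2)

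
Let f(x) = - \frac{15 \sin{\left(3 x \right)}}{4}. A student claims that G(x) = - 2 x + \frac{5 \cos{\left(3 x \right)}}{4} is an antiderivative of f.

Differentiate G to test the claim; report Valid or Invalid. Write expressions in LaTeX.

d/dx[G] = - \frac{15 \sin{\left(3 x \right)}}{4} - 2
d/dx[G] - f(x) = -2 != 0.

Invalid: d/dx[G] - f = -2, which is not 0.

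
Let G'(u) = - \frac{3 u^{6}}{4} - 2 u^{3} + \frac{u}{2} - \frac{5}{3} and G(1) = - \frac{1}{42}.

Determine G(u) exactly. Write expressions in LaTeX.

G(u) = - \frac{3 u^{7}}{28} - \frac{u^{4}}{2} + \frac{u^{2}}{4} - \frac{5 u}{3} + 2

Integrate term by term and add the pieces.
A general antiderivative is - \frac{3 u^{7}}{28} - \frac{u^{4}}{2} + \frac{u^{2}}{4} - \frac{5 u}{3} + C.
The condition gives C = - \frac{1}{42} - (- \frac{85}{42}) = 2.
So G(u) = - \frac{3 u^{7}}{28} - \frac{u^{4}}{2} + \frac{u^{2}}{4} - \frac{5 u}{3} + 2.
Check: d/du[- \frac{3 u^{7}}{28} - \frac{u^{4}}{2} + \frac{u^{2}}{4} - \frac{5 u}{3} + 2] = - \frac{3 u^{6}}{4} - 2 u^{3} + \frac{u}{2} - \frac{5}{3} = G'(u).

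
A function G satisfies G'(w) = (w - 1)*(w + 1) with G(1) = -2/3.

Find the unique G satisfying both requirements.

G(w) = w**3/3 - w

A candidate passes only if d/dw[G] lands on the given G'(w) exactly.
A general antiderivative is w**3/3 - w + C.
The condition gives C = -2/3 - (-2/3) = 0.
So G(w) = w**3/3 - w.
Check: d/dw[w**3/3 - w] = w**2 - 1, which equals G'(w).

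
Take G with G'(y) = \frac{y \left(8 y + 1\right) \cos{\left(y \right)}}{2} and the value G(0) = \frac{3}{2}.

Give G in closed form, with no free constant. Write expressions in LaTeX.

G(y) = 4 y^{2} \sin{\left(y \right)} + \frac{y \sin{\left(y \right)}}{2} + 8 y \cos{\left(y \right)} - 8 \sin{\left(y \right)} + \frac{\cos{\left(y \right)}}{2} + 1

Whatever form G(y) takes, its d/dy must return the stated G'(y).
A general antiderivative is 4 y^{2} \sin{\left(y \right)} + \frac{y \sin{\left(y \right)}}{2} + 8 y \cos{\left(y \right)} - 8 \sin{\left(y \right)} + \frac{\cos{\left(y \right)}}{2} + C.
The condition gives C = \frac{3}{2} - (\frac{1}{2}) = 1.
So G(y) = 4 y^{2} \sin{\left(y \right)} + \frac{y \sin{\left(y \right)}}{2} + 8 y \cos{\left(y \right)} - 8 \sin{\left(y \right)} + \frac{\cos{\left(y \right)}}{2} + 1.
Check: d/dy[4 y^{2} \sin{\left(y \right)} + \frac{y \sin{\left(y \right)}}{2} + 8 y \cos{\left(y \right)} - 8 \sin{\left(y \right)} + \frac{\cos{\left(y \right)}}{2} + 1] = 4 y^{2} \cos{\left(y \right)} + \frac{y \cos{\left(y \right)}}{2}, which equals G'(y).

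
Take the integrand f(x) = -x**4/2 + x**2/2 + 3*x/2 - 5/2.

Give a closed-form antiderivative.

The integrand splits into summands that can be handled one at a time.
Check: d/dx[-x*(6*x**4 - 10*x**2 - 45*x + 150)/60] = -x**4/2 + x**2/2 + 3*x/2 - 5/2 = f(x).

An antiderivative is F(x) = -x*(6*x**4 - 10*x**2 - 45*x + 150)/60.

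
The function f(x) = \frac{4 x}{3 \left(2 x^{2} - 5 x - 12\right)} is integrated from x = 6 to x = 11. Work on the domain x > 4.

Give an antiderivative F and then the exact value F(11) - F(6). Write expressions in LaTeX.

Antiderivative: F(x) = \frac{16 \log{\left(x - 4 \right)}}{33} + \frac{2 \log{\left(x + \frac{3}{2} \right)}}{11}; value = - \frac{2 \log{\left(\frac{15}{2} \right)}}{11} - \frac{16 \log{\left(2 \right)}}{33} + \frac{2 \log{\left(\frac{25}{2} \right)}}{11} + \frac{16 \log{\left(7 \right)}}{33}

Factor the denominator (3 \left(x - 4\right) \left(2 x + 3\right)) and decompose: f = \frac{4}{11 \left(2 x + 3\right)} + \frac{16}{33 \left(x - 4\right)}; each piece integrates to a log, atan, or power term.
F(x) = \frac{16 \log{\left(x - 4 \right)}}{33} + \frac{2 \log{\left(x + \frac{3}{2} \right)}}{11} is an antiderivative of f.
Check: d/dx[\frac{16 \log{\left(x - 4 \right)}}{33} + \frac{2 \log{\left(x + \frac{3}{2} \right)}}{11}] = \frac{4 x}{6 x^{2} - 15 x - 36}, which equals f(x).
F(11) = \frac{2 \log{\left(\frac{25}{2} \right)}}{11} + \frac{16 \log{\left(7 \right)}}{33}; F(6) = \frac{16 \log{\left(2 \right)}}{33} + \frac{2 \log{\left(\frac{15}{2} \right)}}{11}.
Integral = F(11) - F(6) = - \frac{2 \log{\left(\frac{15}{2} \right)}}{11} - \frac{16 \log{\left(2 \right)}}{33} + \frac{2 \log{\left(\frac{25}{2} \right)}}{11} + \frac{16 \log{\left(7 \right)}}{33}.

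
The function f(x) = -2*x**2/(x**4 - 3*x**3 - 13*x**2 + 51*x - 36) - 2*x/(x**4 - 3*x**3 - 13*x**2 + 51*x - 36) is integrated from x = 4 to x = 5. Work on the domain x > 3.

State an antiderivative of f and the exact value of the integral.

Antiderivative: F(x) = 5*log(x - 3)/49 - log(x - 1)/5 + 24*log(x + 4)/245 + 12/(7*x - 21); value = -6/7 - log(4)/5 - 24*log(8)/245 + 5*log(2)/49 + 24*log(9)/245 + log(3)/5

Factor the denominator ((x - 3)**2*(x - 1)*(x + 4)) and decompose: f = 24/(245*(x + 4)) - 1/(5*(x - 1)) + 5/(49*(x - 3)) - 12/(7*(x - 3)**2); each piece integrates to a log, atan, or power term.
F(x) = 5*log(x - 3)/49 - log(x - 1)/5 + 24*log(x + 4)/245 + 12/(7*x - 21) is an antiderivative of f.
Check: d/dx[5*log(x - 3)/49 - log(x - 1)/5 + 24*log(x + 4)/245 + 12/(7*x - 21)] = (-2*x**2 - 2*x)/(x**4 - 3*x**3 - 13*x**2 + 51*x - 36), which equals f(x).
F(5) = -log(4)/5 + 5*log(2)/49 + 24*log(9)/245 + 6/7; F(4) = -log(3)/5 + 24*log(8)/245 + 12/7.
Integral = F(5) - F(4) = -6/7 - log(4)/5 - 24*log(8)/245 + 5*log(2)/49 + 24*log(9)/245 + log(3)/5.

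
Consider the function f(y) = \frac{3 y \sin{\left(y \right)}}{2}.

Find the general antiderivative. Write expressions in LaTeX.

F(y) = - \frac{3 \left(y \cos{\left(y \right)} - \sin{\left(y \right)}\right)}{2} + C

An antiderivative F(y) passes only if d/dy[F] lands on f(y) exactly.
Check: d/dy[- \frac{3 \left(y \cos{\left(y \right)} - \sin{\left(y \right)}\right)}{2}] = \frac{3 y \sin{\left(y \right)}}{2} = f(y).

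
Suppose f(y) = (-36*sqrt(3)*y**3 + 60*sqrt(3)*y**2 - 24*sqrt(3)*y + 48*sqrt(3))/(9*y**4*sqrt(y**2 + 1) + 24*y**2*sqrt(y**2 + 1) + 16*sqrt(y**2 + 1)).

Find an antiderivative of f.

Any candidate F(y) must reproduce f(y) exactly when differentiated.
Check: d/dy[(12*sqrt(3)*y*sqrt(y**2 + 1) + 12*sqrt(3)*sqrt(y**2 + 1))/(3*y**2 + 4)] = (-36*sqrt(3)*y**3 + 60*sqrt(3)*y**2 - 24*sqrt(3)*y + 48*sqrt(3))/(9*y**4*sqrt(y**2 + 1) + 24*y**2*sqrt(y**2 + 1) + 16*sqrt(y**2 + 1)) = f(y).

An antiderivative is F(y) = (12*sqrt(3)*y*sqrt(y**2 + 1) + 12*sqrt(3)*sqrt(y**2 + 1))/(3*y**2 + 4).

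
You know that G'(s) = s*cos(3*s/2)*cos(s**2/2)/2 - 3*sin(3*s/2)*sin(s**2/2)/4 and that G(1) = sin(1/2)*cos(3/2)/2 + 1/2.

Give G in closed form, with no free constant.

Recognize the product-rule pattern: G'(s) = u'v + uv' with u = cos(3*s/2)/2, v = sin(s**2/2), so integration by parts undoes it.
A general antiderivative is sin(s**2/2)*cos(3*s/2)/2 + C.
The condition gives C = sin(1/2)*cos(3/2)/2 + 1/2 - (sin(1/2)*cos(3/2)/2) = 1/2.
So G(s) = sin(s**2/2)*cos(3*s/2)/2 + 1/2.
Check: d/ds[sin(s**2/2)*cos(3*s/2)/2 + 1/2] = s*cos(3*s/2)*cos(s**2/2)/2 - 3*sin(3*s/2)*sin(s**2/2)/4 = G'(s).

G(s) = sin(s**2/2)*cos(3*s/2)/2 + 1/2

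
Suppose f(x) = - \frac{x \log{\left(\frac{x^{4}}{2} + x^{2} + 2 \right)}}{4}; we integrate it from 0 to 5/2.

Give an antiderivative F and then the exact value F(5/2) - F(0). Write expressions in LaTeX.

A candidate is checked by its d/dx: the result must match f(x).
F(x) = - \frac{x^{2} \log{\left(\frac{x^{4}}{2} + x^{2} + 2 \right)}}{8} + \frac{x^{2}}{4} - \frac{\log{\left(x^{4} + 2 x^{2} + 4 \right)}}{8} - \frac{\sqrt{3} \operatorname{atan}{\left(\frac{\sqrt{3} x^{2}}{3} + \frac{\sqrt{3}}{3} \right)}}{4} is an antiderivative of f.
Check: d/dx[- \frac{x^{2} \log{\left(\frac{x^{4}}{2} + x^{2} + 2 \right)}}{8} + \frac{x^{2}}{4} - \frac{\log{\left(x^{4} + 2 x^{2} + 4 \right)}}{8} - \frac{\sqrt{3} \operatorname{atan}{\left(\frac{\sqrt{3} x^{2}}{3} + \frac{\sqrt{3}}{3} \right)}}{4}] = - \frac{x \log{\left(\frac{x^{4}}{2} + x^{2} + 2 \right)}}{4} = f(x).
F(5/2) = - \frac{25 \log{\left(\frac{889}{32} \right)}}{32} - \frac{\sqrt{3} \operatorname{atan}{\left(\frac{29 \sqrt{3}}{12} \right)}}{4} - \frac{\log{\left(\frac{889}{16} \right)}}{8} + \frac{25}{16}; F(0) = - \frac{\sqrt{3} \pi}{24} - \frac{\log{\left(4 \right)}}{8}.
Integral = F(5/2) - F(0) = - \frac{25 \log{\left(\frac{889}{32} \right)}}{32} - \frac{\sqrt{3} \operatorname{atan}{\left(\frac{29 \sqrt{3}}{12} \right)}}{4} - \frac{\log{\left(\frac{889}{16} \right)}}{8} + \frac{\log{\left(4 \right)}}{8} + \frac{\sqrt{3} \pi}{24} + \frac{25}{16}.

Antiderivative: F(x) = - \frac{x^{2} \log{\left(\frac{x^{4}}{2} + x^{2} + 2 \right)}}{8} + \frac{x^{2}}{4} - \frac{\log{\left(x^{4} + 2 x^{2} + 4 \right)}}{8} - \frac{\sqrt{3} \operatorname{atan}{\left(\frac{\sqrt{3} x^{2}}{3} + \frac{\sqrt{3}}{3} \right)}}{4}; value = - \frac{25 \log{\left(\frac{889}{32} \right)}}{32} - \frac{\sqrt{3} \operatorname{atan}{\left(\frac{29 \sqrt{3}}{12} \right)}}{4} - \frac{\log{\left(\frac{889}{16} \right)}}{8} + \frac{\log{\left(4 \right)}}{8} + \frac{\sqrt{3} \pi}{24} + \frac{25}{16}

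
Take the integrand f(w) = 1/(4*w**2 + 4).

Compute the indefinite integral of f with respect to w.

F(w) = atan(w)/4 + C

A candidate is checked by its d/dw: the result must match f(w).
Check: d/dw[atan(w)/4] = 1/(4*w**2 + 4) = f(w).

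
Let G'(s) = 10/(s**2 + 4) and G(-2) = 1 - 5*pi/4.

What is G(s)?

G(s) = 5*atan(s/2) + 1

Whatever form G(s) takes, its d/ds must return the stated G'(s).
A general antiderivative is 5*atan(s/2) + C.
The condition gives C = 1 - 5*pi/4 - (-5*pi/4) = 1.
So G(s) = 5*atan(s/2) + 1.
Check: d/ds[5*atan(s/2) + 1] = 10/(s**2 + 4) = G'(s).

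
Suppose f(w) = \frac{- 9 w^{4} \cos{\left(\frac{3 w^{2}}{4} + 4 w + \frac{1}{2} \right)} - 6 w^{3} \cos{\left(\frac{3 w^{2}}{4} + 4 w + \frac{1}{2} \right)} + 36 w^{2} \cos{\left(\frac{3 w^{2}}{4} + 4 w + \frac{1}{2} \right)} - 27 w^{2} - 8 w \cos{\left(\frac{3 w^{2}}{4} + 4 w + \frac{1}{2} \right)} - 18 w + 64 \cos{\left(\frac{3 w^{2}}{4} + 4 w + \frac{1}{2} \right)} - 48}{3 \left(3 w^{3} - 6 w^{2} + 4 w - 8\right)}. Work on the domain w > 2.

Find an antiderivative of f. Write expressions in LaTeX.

Since d/dw undoes antidifferentiation here, F'(w) = f(w) is required of F(w).
Check: d/dw[- 4 \log{\left(2 w - 4 \right)} + \frac{\log{\left(3 w^{2} + 4 \right)}}{2} - \frac{2 \sin{\left(\frac{3 w^{2}}{4} + 4 w + \frac{1}{2} \right)}}{3}] = \frac{- 9 w^{4} \cos{\left(\frac{3 w^{2}}{4} + 4 w + \frac{1}{2} \right)} - 6 w^{3} \cos{\left(\frac{3 w^{2}}{4} + 4 w + \frac{1}{2} \right)} + 36 w^{2} \cos{\left(\frac{3 w^{2}}{4} + 4 w + \frac{1}{2} \right)} - 27 w^{2} - 8 w \cos{\left(\frac{3 w^{2}}{4} + 4 w + \frac{1}{2} \right)} - 18 w + 64 \cos{\left(\frac{3 w^{2}}{4} + 4 w + \frac{1}{2} \right)} - 48}{9 w^{3} - 18 w^{2} + 12 w - 24}, which equals f(w).

An antiderivative is F(w) = - 4 \log{\left(2 w - 4 \right)} + \frac{\log{\left(3 w^{2} + 4 \right)}}{2} - \frac{2 \sin{\left(\frac{3 w^{2}}{4} + 4 w + \frac{1}{2} \right)}}{3}.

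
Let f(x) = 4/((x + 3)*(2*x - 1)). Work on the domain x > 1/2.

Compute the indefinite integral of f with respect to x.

The denominator factors as (x + 3)*(2*x - 1); partial fractions split f into directly integrable pieces: 8/(7*(2*x - 1)) - 4/(7*(x + 3)).
Check: d/dx[4*log(x - 1/2)/7 - 4*log(x + 3)/7] = 4/(2*x**2 + 5*x - 3), which equals f(x).

F(x) = 4*log(x - 1/2)/7 - 4*log(x + 3)/7 + C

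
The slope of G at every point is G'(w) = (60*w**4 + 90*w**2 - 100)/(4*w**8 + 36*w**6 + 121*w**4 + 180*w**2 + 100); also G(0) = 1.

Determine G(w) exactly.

G'(w) has the shape u'v + uv' for u = -5*w/3 and v = 1/(w**4/3 + 3*w**2/2 + 5/3) — it is the derivative of the product u*v.
A general antiderivative is -5*w/(3*(w**4/3 + 3*w**2/2 + 5/3)) + C.
The condition gives C = 1 - (0) = 1.
So G(w) = -5*w/(w**4 + 9*w**2/2 + 5) + 1.
Check: d/dw[-5*w/(w**4 + 9*w**2/2 + 5) + 1] = (60*w**4 + 90*w**2 - 100)/(4*w**8 + 36*w**6 + 121*w**4 + 180*w**2 + 100) = G'(w).

G(w) = -5*w/(w**4 + 9*w**2/2 + 5) + 1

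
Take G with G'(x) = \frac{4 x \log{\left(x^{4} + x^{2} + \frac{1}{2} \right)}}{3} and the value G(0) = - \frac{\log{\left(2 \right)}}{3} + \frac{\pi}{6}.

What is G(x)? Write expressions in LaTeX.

G(x) = \frac{2 x^{2} \log{\left(x^{4} + x^{2} + \frac{1}{2} \right)}}{3} - \frac{4 x^{2}}{3} + \frac{\log{\left(x^{4} + x^{2} + \frac{1}{2} \right)}}{3} + \frac{2 \operatorname{atan}{\left(2 x^{2} + 1 \right)}}{3}

Whatever form G(x) takes, its d/dx must return the stated G'(x).
A general antiderivative is \frac{2 x^{2} \log{\left(x^{4} + x^{2} + \frac{1}{2} \right)}}{3} - \frac{4 x^{2}}{3} + \frac{\log{\left(x^{4} + x^{2} + \frac{1}{2} \right)}}{3} + \frac{2 \operatorname{atan}{\left(2 x^{2} + 1 \right)}}{3} + C.
The condition gives C = - \frac{\log{\left(2 \right)}}{3} + \frac{\pi}{6} - (- \frac{\log{\left(2 \right)}}{3} + \frac{\pi}{6}) = 0.
So G(x) = \frac{2 x^{2} \log{\left(x^{4} + x^{2} + \frac{1}{2} \right)}}{3} - \frac{4 x^{2}}{3} + \frac{\log{\left(x^{4} + x^{2} + \frac{1}{2} \right)}}{3} + \frac{2 \operatorname{atan}{\left(2 x^{2} + 1 \right)}}{3}.
Check: d/dx[\frac{2 x^{2} \log{\left(x^{4} + x^{2} + \frac{1}{2} \right)}}{3} - \frac{4 x^{2}}{3} + \frac{\log{\left(x^{4} + x^{2} + \frac{1}{2} \right)}}{3} + \frac{2 \operatorname{atan}{\left(2 x^{2} + 1 \right)}}{3}] = \frac{4 x \log{\left(x^{4} + x^{2} + \frac{1}{2} \right)}}{3} = G'(x).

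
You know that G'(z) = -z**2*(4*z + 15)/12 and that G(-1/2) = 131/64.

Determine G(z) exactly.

G(z) = -z**4/12 - 5*z**3/12 + 2

Since d/dz undoes antidifferentiation here, G(z) must give back the stated G'(z).
A general antiderivative is -z**4/12 - 5*z**3/12 + C.
The condition gives C = 131/64 - (3/64) = 2.
So G(z) = -z**4/12 - 5*z**3/12 + 2.
Check: d/dz[-z**4/12 - 5*z**3/12 + 2] = -z**3/3 - 5*z**2/4, which equals G'(z).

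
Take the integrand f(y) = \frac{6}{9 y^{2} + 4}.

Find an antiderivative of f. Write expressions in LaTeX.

A candidate is checked by its d/dy: the result must match f(y).
Check: d/dy[\operatorname{atan}{\left(\frac{3 y}{2} \right)}] = \frac{6}{9 y^{2} + 4} = f(y).

An antiderivative is F(y) = \operatorname{atan}{\left(\frac{3 y}{2} \right)}.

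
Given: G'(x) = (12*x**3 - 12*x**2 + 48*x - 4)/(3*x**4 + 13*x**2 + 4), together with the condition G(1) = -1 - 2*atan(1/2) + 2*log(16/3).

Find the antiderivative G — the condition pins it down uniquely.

Any candidate G(x) must reproduce the stated G'(x) exactly.
A general antiderivative is 2*log(4*x**2 + 4/3) - 2*atan(x/2) + C.
The condition gives C = -1 - 2*atan(1/2) + 2*log(16/3) - (-2*atan(1/2) + 2*log(16/3)) = -1.
So G(x) = 2*log(4*x**2 + 4/3) - 2*atan(x/2) - 1.
Check: d/dx[2*log(4*x**2 + 4/3) - 2*atan(x/2) - 1] = (12*x**3 - 12*x**2 + 48*x - 4)/(3*x**4 + 13*x**2 + 4) = G'(x).

G(x) = 2*log(4*x**2 + 4/3) - 2*atan(x/2) - 1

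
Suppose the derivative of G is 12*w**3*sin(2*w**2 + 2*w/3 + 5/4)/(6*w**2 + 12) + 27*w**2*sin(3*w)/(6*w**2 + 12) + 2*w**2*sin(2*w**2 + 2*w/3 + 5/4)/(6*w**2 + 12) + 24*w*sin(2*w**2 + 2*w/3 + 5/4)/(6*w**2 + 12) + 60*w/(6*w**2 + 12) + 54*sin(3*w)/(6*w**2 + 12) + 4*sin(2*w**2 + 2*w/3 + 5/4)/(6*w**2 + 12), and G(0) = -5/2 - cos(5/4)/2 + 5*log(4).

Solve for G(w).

G(w) = -(-10*log(2*w**2 + 4) + 3*cos(3*w) + cos(2*w**2 + 2*w/3 + 5/4) + 2)/2

Integrate term by term and add the pieces.
A general antiderivative is 5*log(2*w**2 + 4) - 3*cos(3*w)/2 - cos(2*w**2 + 2*w/3 + 5/4)/2 + C.
The condition gives C = -5/2 - cos(5/4)/2 + 5*log(4) - (-3/2 - cos(5/4)/2 + 5*log(4)) = -1.
So G(w) = -(-10*log(2*w**2 + 4) + 3*cos(3*w) + cos(2*w**2 + 2*w/3 + 5/4) + 2)/2.
Check: d/dw[-(-10*log(2*w**2 + 4) + 3*cos(3*w) + cos(2*w**2 + 2*w/3 + 5/4) + 2)/2] = (12*w**3*sin(2*w**2 + 2*w/3 + 5/4) + 27*w**2*sin(3*w) + 2*w**2*sin(2*w**2 + 2*w/3 + 5/4) + 24*w*sin(2*w**2 + 2*w/3 + 5/4) + 60*w + 54*sin(3*w) + 4*sin(2*w**2 + 2*w/3 + 5/4))/(6*w**2 + 12), which equals G'(w).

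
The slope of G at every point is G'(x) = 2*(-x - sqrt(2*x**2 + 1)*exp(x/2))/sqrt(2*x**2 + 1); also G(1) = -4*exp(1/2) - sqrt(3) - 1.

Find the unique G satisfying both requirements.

A first test for any G(x): its x-derivative must equal the given G'(x).
A general antiderivative is -sqrt(2*x**2 + 1) - 4*exp(x/2) + C.
The condition gives C = -4*exp(1/2) - sqrt(3) - 1 - (-4*exp(1/2) - sqrt(3)) = -1.
So G(x) = -sqrt(2*x**2 + 1) - 4*exp(x/2) - 1.
Check: d/dx[-sqrt(2*x**2 + 1) - 4*exp(x/2) - 1] = (-2*x - 2*sqrt(2*x**2 + 1)*exp(x/2))/sqrt(2*x**2 + 1), which equals G'(x).

G(x) = -sqrt(2*x**2 + 1) - 4*exp(x/2) - 1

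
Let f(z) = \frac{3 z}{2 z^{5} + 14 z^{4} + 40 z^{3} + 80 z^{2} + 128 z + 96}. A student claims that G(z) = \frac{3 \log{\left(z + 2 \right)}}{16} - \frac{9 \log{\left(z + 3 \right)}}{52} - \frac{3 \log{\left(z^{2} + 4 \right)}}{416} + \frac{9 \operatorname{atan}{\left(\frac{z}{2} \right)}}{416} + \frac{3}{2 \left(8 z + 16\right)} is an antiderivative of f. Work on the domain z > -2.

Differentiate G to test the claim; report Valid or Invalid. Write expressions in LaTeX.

Invalid: d/dz[G] - f = - \frac{3 z}{4 z^{5} + 28 z^{4} + 80 z^{3} + 160 z^{2} + 256 z + 192}, which is not 0.

d/dz[G] = \frac{3 z}{4 z^{5} + 28 z^{4} + 80 z^{3} + 160 z^{2} + 256 z + 192}
d/dz[G] - f(z) = - \frac{3 z}{4 z^{5} + 28 z^{4} + 80 z^{3} + 160 z^{2} + 256 z + 192} != 0.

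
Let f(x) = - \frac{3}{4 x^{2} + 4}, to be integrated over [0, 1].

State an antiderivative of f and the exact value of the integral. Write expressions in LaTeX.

Antiderivative: F(x) = - \frac{3 \operatorname{atan}{\left(x \right)}}{4}; value = - \frac{3 \pi}{16}

Any candidate F(x) must reproduce f(x) exactly when differentiated.
F(x) = - \frac{3 \operatorname{atan}{\left(x \right)}}{4} is an antiderivative of f.
Check: d/dx[- \frac{3 \operatorname{atan}{\left(x \right)}}{4}] = - \frac{3}{4 x^{2} + 4} = f(x).
F(1) = - \frac{3 \pi}{16}; F(0) = 0.
Integral = F(1) - F(0) = - \frac{3 \pi}{16}.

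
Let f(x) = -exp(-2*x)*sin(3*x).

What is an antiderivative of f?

A candidate is checked by its d/dx: the result must match f(x).
Check: d/dx[2*exp(-2*x)*sin(3*x)/13 + 3*exp(-2*x)*cos(3*x)/13] = -exp(-2*x)*sin(3*x) = f(x).

An antiderivative is F(x) = 2*exp(-2*x)*sin(3*x)/13 + 3*exp(-2*x)*cos(3*x)/13.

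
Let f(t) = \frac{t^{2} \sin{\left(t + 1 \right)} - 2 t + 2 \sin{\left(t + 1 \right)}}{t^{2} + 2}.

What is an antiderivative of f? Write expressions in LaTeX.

An antiderivative is F(t) = - \log{\left(\frac{t^{2}}{2} + 1 \right)} - \cos{\left(t + 1 \right)}.

Recover f(t) by differentiating a candidate F(t); any mismatch rules it out.
Check: d/dt[- \log{\left(\frac{t^{2}}{2} + 1 \right)} - \cos{\left(t + 1 \right)}] = \frac{t^{2} \sin{\left(t + 1 \right)} - 2 t + 2 \sin{\left(t + 1 \right)}}{t^{2} + 2} = f(t).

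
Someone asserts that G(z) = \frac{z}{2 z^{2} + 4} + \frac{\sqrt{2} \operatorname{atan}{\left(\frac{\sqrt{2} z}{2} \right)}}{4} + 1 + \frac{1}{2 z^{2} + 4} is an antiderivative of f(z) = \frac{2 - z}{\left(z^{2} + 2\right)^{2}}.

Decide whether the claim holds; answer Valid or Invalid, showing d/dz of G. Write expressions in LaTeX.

Valid - differentiating G returns exactly f.

d/dz[G] = \frac{2 - z}{z^{4} + 4 z^{2} + 4}
This equals f(z) exactly, so the claim holds.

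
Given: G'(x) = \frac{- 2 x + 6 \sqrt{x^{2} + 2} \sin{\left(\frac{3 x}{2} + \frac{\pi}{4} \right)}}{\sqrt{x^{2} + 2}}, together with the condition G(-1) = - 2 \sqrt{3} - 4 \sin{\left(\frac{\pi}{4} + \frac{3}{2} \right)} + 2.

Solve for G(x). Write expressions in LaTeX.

For G(x) to be correct, d/dx[G] must agree with the stated G'(x) identically.
A general antiderivative is - 2 \sqrt{x^{2} + 2} - 4 \cos{\left(\frac{3 x}{2} + \frac{\pi}{4} \right)} + C.
The condition gives C = - 2 \sqrt{3} - 4 \sin{\left(\frac{\pi}{4} + \frac{3}{2} \right)} + 2 - (- 2 \sqrt{3} - 4 \sin{\left(\frac{\pi}{4} + \frac{3}{2} \right)}) = 2.
So G(x) = - 2 \sqrt{x^{2} + 2} - 4 \cos{\left(\frac{3 x}{2} + \frac{\pi}{4} \right)} + 2.
Check: d/dx[- 2 \sqrt{x^{2} + 2} - 4 \cos{\left(\frac{3 x}{2} + \frac{\pi}{4} \right)} + 2] = \frac{- 2 x + 6 \sqrt{x^{2} + 2} \sin{\left(\frac{3 x}{2} + \frac{\pi}{4} \right)}}{\sqrt{x^{2} + 2}} = G'(x).

G(x) = - 2 \sqrt{x^{2} + 2} - 4 \cos{\left(\frac{3 x}{2} + \frac{\pi}{4} \right)} + 2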